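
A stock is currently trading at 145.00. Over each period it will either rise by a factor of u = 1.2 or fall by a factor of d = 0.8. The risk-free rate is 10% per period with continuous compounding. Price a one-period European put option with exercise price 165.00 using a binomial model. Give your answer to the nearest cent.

Risk-neutral probability p = (e^0.1 − 0.8)/(1.2 − 0.8) = 0.3052/0.4000 = 0.7629
Terminal stock prices: S_u = 174, S_d = 116
Terminal payoffs (K − S): max(-9, 0) = 0, max(49, 0) = 49
Node 0 (S = 145): V_0 = e^(−0.1)·[0.7629·0.0000 + 0.2371·49.0000] = 10.5111

10.51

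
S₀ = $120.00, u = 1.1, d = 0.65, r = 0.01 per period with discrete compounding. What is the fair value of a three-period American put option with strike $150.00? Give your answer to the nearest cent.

$31.24

Risk-neutral probability p = (1 + 0.01 − 0.65)/(1.1 − 0.65) = 0.3600/0.4500 = 0.8000
Terminal stock prices: S_uuu = 159.7, S_uud = 94.38, S_udd = 55.77, S_ddd = 32.95
Terminal payoffs (K − S): max(-9.72, 0) = 0, max(55.62, 0) = 55.62, max(94.23, 0) = 94.23, max(117, 0) = 117
Node uu (S = 145.2): continuation = 1/1.01·[0.8000·0.0000 + 0.2000·55.6200] = 11.0139; exercise value = 4.8000 ≤ continuation, so V_uu = 11.0139
Node ud (S = 85.8): continuation = 1/1.01·[0.8000·55.6200 + 0.2000·94.2300] = 62.7149; exercise value = 64.2000 > continuation, so V_ud = 64.2000 (exercise)
Node dd (S = 50.7): continuation = 1/1.01·[0.8000·94.2300 + 0.2000·117.0450] = 97.8149; exercise value = 99.3000 > continuation, so V_dd = 99.3000 (exercise)
Node u (S = 132): continuation = 1/1.01·[0.8000·11.0139 + 0.2000·64.2000] = 21.4367; exercise value = 18.0000 ≤ continuation, so V_u = 21.4367
Node d (S = 78): continuation = 1/1.01·[0.8000·64.2000 + 0.2000·99.3000] = 70.5149; exercise value = 72.0000 > continuation, so V_d = 72.0000 (exercise)
Node 0 (S = 120): continuation = 1/1.01·[0.8000·21.4367 + 0.2000·72.0000] = 31.2370; exercise value = 30.0000 ≤ continuation, so V_0 = 31.2370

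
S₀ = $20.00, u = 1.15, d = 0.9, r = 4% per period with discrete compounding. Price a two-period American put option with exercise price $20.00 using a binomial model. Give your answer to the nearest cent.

Risk-neutral probability p = (1 + 0.04 − 0.9)/(1.15 − 0.9) = 0.1400/0.2500 = 0.5600
Terminal stock prices: S_uu = 26.45, S_ud = 20.7, S_dd = 16.2
Terminal payoffs (K − S): max(-6.45, 0) = 0, max(-0.7, 0) = 0, max(3.8, 0) = 3.8
Node u (S = 23): continuation = 1/1.04·[0.5600·0.0000 + 0.4400·0.0000] = 0.0000; exercise value = 0.0000 ≤ continuation, so V_u = 0.0000
Node d (S = 18): continuation = 1/1.04·[0.5600·0.0000 + 0.4400·3.8000] = 1.6077; exercise value = 2.0000 > continuation, so V_d = 2.0000 (exercise)
Node 0 (S = 20): continuation = 1/1.04·[0.5600·0.0000 + 0.4400·2.0000] = 0.8462; exercise value = 0.0000 ≤ continuation, so V_0 = 0.8462

$0.85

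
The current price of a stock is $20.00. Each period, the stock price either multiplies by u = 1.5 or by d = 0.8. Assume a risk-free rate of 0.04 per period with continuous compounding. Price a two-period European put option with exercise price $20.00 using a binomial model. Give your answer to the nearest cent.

$2.86

Risk-neutral probability p = (e^0.04 − 0.8)/(1.5 − 0.8) = 0.2408/0.7000 = 0.3440
Terminal stock prices: S_uu = 45, S_ud = 24, S_dd = 12.8
Terminal payoffs (K − S): max(-25, 0) = 0, max(-4, 0) = 0, max(7.2, 0) = 7.2
Node u (S = 30): V_u = e^(−0.04)·[0.3440·0.0000 + 0.6560·0.0000] = 0.0000
Node d (S = 16): V_d = e^(−0.04)·[0.3440·0.0000 + 0.6560·7.2000] = 4.5379
Node 0 (S = 20): V_0 = e^(−0.04)·[0.3440·0.0000 + 0.6560·4.5379] = 2.8601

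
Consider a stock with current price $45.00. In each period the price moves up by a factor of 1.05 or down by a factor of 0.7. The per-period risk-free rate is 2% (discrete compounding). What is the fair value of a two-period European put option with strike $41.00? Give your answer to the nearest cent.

$1.33

Risk-neutral probability p = (1 + 0.02 − 0.7)/(1.05 − 0.7) = 0.3200/0.3500 = 0.9143
Terminal stock prices: S_uu = 49.61, S_ud = 33.07, S_dd = 22.05
Terminal payoffs (K − S): max(-8.613, 0) = 0, max(7.925, 0) = 7.925, max(18.95, 0) = 18.95
Node u (S = 47.25): V_u = 1/1.02·[0.9143·0.0000 + 0.0857·7.9250] = 0.6660
Node d (S = 31.5): V_d = 1/1.02·[0.9143·7.9250 + 0.0857·18.9500] = 8.6961
Node 0 (S = 45): V_0 = 1/1.02·[0.9143·0.6660 + 0.0857·8.6961] = 1.3277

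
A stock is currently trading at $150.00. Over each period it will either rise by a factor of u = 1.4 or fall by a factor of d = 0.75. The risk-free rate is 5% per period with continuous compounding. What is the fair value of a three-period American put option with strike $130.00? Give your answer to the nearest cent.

Risk-neutral probability p = (e^0.05 − 0.75)/(1.4 − 0.75) = 0.3013/0.6500 = 0.4635
Terminal stock prices: S_uuu = 411.6, S_uud = 220.5, S_udd = 118.1, S_ddd = 63.28
Terminal payoffs (K − S): max(-281.6, 0) = 0, max(-90.5, 0) = 0, max(11.88, 0) = 11.88, max(66.72, 0) = 66.72
Node uu (S = 294): continuation = e^(−0.05)·[0.4635·0.0000 + 0.5365·0.0000] = 0.0000; exercise value = 0.0000 ≤ continuation, so V_uu = 0.0000
Node ud (S = 157.5): continuation = e^(−0.05)·[0.4635·0.0000 + 0.5365·11.8750] = 6.0603; exercise value = 0.0000 ≤ continuation, so V_ud = 6.0603
Node dd (S = 84.38): continuation = e^(−0.05)·[0.4635·11.8750 + 0.5365·66.7188] = 39.2848; exercise value = 45.6250 > continuation, so V_dd = 45.6250 (exercise)
Node u (S = 210): continuation = e^(−0.05)·[0.4635·0.0000 + 0.5365·6.0603] = 3.0928; exercise value = 0.0000 ≤ continuation, so V_u = 3.0928
Node d (S = 112.5): continuation = e^(−0.05)·[0.4635·6.0603 + 0.5365·45.6250] = 25.9562; exercise value = 17.5000 ≤ continuation, so V_d = 25.9562
Node 0 (S = 150): continuation = e^(−0.05)·[0.4635·3.0928 + 0.5365·25.9562] = 14.6101; exercise value = 0.0000 ≤ continuation, so V_0 = 14.6101

$14.61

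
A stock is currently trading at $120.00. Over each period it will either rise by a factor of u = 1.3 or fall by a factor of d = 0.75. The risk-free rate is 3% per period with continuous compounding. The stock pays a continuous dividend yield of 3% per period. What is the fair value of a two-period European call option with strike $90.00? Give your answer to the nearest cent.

$34.56

Per-period risk-free factor R = e^0.03 = 1.0305; dividend-adjusted growth = e^(0.03−0.03) = 1.0000.
Risk-neutral probability p = (1.0000 − 0.75)/(1.3 − 0.75) = 0.2500/0.5500 = 0.4545
Terminal stock prices: S_uu = 202.8, S_ud = 117, S_dd = 67.5
Terminal payoffs (S − K): max(112.8, 0) = 112.8, max(27, 0) = 27, max(-22.5, 0) = 0
Node u (S = 156): V_u = e^(−0.03)·[0.4545·112.8000 + 0.5455·27.0000] = 64.0494
Node d (S = 90): V_d = e^(−0.03)·[0.4545·27.0000 + 0.5455·0.0000] = 11.9100
Node 0 (S = 120): V_0 = e^(−0.03)·[0.4545·64.0494 + 0.5455·11.9100] = 34.5573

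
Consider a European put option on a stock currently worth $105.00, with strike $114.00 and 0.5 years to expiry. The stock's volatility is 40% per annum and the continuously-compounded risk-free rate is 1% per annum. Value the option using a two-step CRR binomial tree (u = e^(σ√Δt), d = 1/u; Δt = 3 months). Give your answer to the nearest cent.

$17.27

CRR parameters: u = e^(σ√Δt) = e^(0.4·√0.25) = 1.2214, d = 1/u = 0.8187
Per-period rate: rΔt = 0.01·0.25 = 0.0025, so R = e^0.0025 = 1.0025
Risk-neutral probability p = (e^0.0025 − 0.8187)/(1.2214 − 0.8187) = 0.1838/0.4027 = 0.4564
Terminal stock prices: S_uu = 156.6, S_ud = 105, S_dd = 70.38
Terminal payoffs (K − S): max(-42.64, 0) = 0, max(9, 0) = 9, max(43.62, 0) = 43.62
Node u (S = 128.2): V_u = e^(−0.0025)·[0.4564·0.0000 + 0.5436·9.0000] = 4.8803
Node d (S = 85.97): V_d = e^(−0.0025)·[0.4564·9.0000 + 0.5436·43.6164] = 27.7486
Node 0 (S = 105): V_0 = e^(−0.0025)·[0.4564·4.8803 + 0.5436·27.7486] = 17.2687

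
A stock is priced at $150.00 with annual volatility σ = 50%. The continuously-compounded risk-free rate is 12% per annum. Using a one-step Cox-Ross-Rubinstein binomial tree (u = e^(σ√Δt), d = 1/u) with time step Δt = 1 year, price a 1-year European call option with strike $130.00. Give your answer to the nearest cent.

CRR parameters: u = e^(σ√Δt) = e^(0.5·√1) = 1.6487, d = 1/u = 0.6065
Per-period rate: rΔt = 0.12·1 = 0.12, so R = e^0.12 = 1.1275
Risk-neutral probability p = (e^0.12 − 0.6065)/(1.6487 − 0.6065) = 0.5210/1.0422 = 0.4999
Terminal stock prices: S_u = 247.3, S_d = 90.98
Terminal payoffs (S − K): max(117.3, 0) = 117.3, max(-39.02, 0) = 0
Node 0 (S = 150): V_0 = e^(−0.12)·[0.4999·117.3082 + 0.5001·0.0000] = 52.0086

$52.01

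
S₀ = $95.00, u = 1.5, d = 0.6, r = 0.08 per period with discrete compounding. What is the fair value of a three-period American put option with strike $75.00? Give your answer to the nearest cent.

Risk-neutral probability p = (1 + 0.08 − 0.6)/(1.5 − 0.6) = 0.4800/0.9000 = 0.5333
Terminal stock prices: S_uuu = 320.6, S_uud = 128.2, S_udd = 51.3, S_ddd = 20.52
Terminal payoffs (K − S): max(-245.6, 0) = 0, max(-53.25, 0) = 0, max(23.7, 0) = 23.7, max(54.48, 0) = 54.48
Node uu (S = 213.8): continuation = 1/1.08·[0.5333·0.0000 + 0.4667·0.0000] = 0.0000; exercise value = 0.0000 ≤ continuation, so V_uu = 0.0000
Node ud (S = 85.5): continuation = 1/1.08·[0.5333·0.0000 + 0.4667·23.7000] = 10.2407; exercise value = 0.0000 ≤ continuation, so V_ud = 10.2407
Node dd (S = 34.2): continuation = 1/1.08·[0.5333·23.7000 + 0.4667·54.4800] = 35.2444; exercise value = 40.8000 > continuation, so V_dd = 40.8000 (exercise)
Node u (S = 142.5): continuation = 1/1.08·[0.5333·0.0000 + 0.4667·10.2407] = 4.4250; exercise value = 0.0000 ≤ continuation, so V_u = 4.4250
Node d (S = 57): continuation = 1/1.08·[0.5333·10.2407 + 0.4667·40.8000] = 22.6868; exercise value = 18.0000 ≤ continuation, so V_d = 22.6868
Node 0 (S = 95): continuation = 1/1.08·[0.5333·4.4250 + 0.4667·22.6868] = 11.9881; exercise value = 0.0000 ≤ continuation, so V_0 = 11.9881

$11.99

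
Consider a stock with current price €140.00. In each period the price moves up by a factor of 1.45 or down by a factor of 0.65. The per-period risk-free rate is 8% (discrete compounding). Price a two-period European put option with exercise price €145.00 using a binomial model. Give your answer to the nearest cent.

€21.31

Risk-neutral probability p = (1 + 0.08 − 0.65)/(1.45 − 0.65) = 0.4300/0.8000 = 0.5375
Terminal stock prices: S_uu = 294.4, S_ud = 132, S_dd = 59.15
Terminal payoffs (K − S): max(-149.4, 0) = 0, max(13.05, 0) = 13.05, max(85.85, 0) = 85.85
Node u (S = 203): V_u = 1/1.08·[0.5375·0.0000 + 0.4625·13.0500] = 5.5885
Node d (S = 91): V_d = 1/1.08·[0.5375·13.0500 + 0.4625·85.8500] = 43.2593
Node 0 (S = 140): V_0 = 1/1.08·[0.5375·5.5885 + 0.4625·43.2593] = 21.3067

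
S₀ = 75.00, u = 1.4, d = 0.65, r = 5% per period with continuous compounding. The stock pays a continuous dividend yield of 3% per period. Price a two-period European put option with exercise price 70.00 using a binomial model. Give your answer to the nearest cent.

Per-period risk-free factor R = e^0.05 = 1.0513; dividend-adjusted growth = e^(0.05−0.03) = 1.0202.
Risk-neutral probability p = (1.0202 − 0.65)/(1.4 − 0.65) = 0.3702/0.7500 = 0.4936
Terminal stock prices: S_uu = 147, S_ud = 68.25, S_dd = 31.69
Terminal payoffs (K − S): max(-77, 0) = 0, max(1.75, 0) = 1.75, max(38.31, 0) = 38.31
Node u (S = 105): V_u = e^(−0.05)·[0.4936·0.0000 + 0.5064·1.7500] = 0.8430
Node d (S = 48.75): V_d = e^(−0.05)·[0.4936·1.7500 + 0.5064·38.3125] = 19.2768
Node 0 (S = 75): V_0 = e^(−0.05)·[0.4936·0.8430 + 0.5064·19.2768] = 9.6815

9.68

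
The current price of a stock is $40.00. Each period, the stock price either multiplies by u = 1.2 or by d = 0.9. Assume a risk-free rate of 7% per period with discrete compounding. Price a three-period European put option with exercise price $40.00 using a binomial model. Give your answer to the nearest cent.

Risk-neutral probability p = (1 + 0.07 − 0.9)/(1.2 − 0.9) = 0.1700/0.3000 = 0.5667
Terminal stock prices: S_uuu = 69.12, S_uud = 51.84, S_udd = 38.88, S_ddd = 29.16
Terminal payoffs (K − S): max(-29.12, 0) = 0, max(-11.84, 0) = 0, max(1.12, 0) = 1.12, max(10.84, 0) = 10.84
Node uu (S = 57.6): V_uu = 1/1.07·[0.5667·0.0000 + 0.4333·0.0000] = 0.0000
Node ud (S = 43.2): V_ud = 1/1.07·[0.5667·0.0000 + 0.4333·1.1200] = 0.4536
Node dd (S = 32.4): V_dd = 1/1.07·[0.5667·1.1200 + 0.4333·10.8400] = 4.9832
Node u (S = 48): V_u = 1/1.07·[0.5667·0.0000 + 0.4333·0.4536] = 0.1837
Node d (S = 36): V_d = 1/1.07·[0.5667·0.4536 + 0.4333·4.9832] = 2.2583
Node 0 (S = 40): V_0 = 1/1.07·[0.5667·0.1837 + 0.4333·2.2583] = 1.0119

$1.01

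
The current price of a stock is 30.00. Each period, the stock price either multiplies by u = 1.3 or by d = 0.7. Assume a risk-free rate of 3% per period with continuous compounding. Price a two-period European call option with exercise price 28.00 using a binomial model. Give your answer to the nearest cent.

6.48

Risk-neutral probability p = (e^0.03 − 0.7)/(1.3 − 0.7) = 0.3305/0.6000 = 0.5508
Terminal stock prices: S_uu = 50.7, S_ud = 27.3, S_dd = 14.7
Terminal payoffs (S − K): max(22.7, 0) = 22.7, max(-0.7, 0) = 0, max(-13.3, 0) = 0
Node u (S = 39): V_u = e^(−0.03)·[0.5508·22.7000 + 0.4492·0.0000] = 12.1327
Node d (S = 21): V_d = e^(−0.03)·[0.5508·0.0000 + 0.4492·0.0000] = 0.0000
Node 0 (S = 30): V_0 = e^(−0.03)·[0.5508·12.1327 + 0.4492·0.0000] = 6.4847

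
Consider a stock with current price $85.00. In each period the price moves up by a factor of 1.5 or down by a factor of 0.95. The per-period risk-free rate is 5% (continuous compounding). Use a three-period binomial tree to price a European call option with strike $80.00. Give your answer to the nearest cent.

$19.47

Risk-neutral probability p = (e^0.05 − 0.95)/(1.5 − 0.95) = 0.1013/0.5500 = 0.1841
Terminal stock prices: S_uuu = 286.9, S_uud = 181.7, S_udd = 115.1, S_ddd = 72.88
Terminal payoffs (S − K): max(206.9, 0) = 206.9, max(101.7, 0) = 101.7, max(35.07, 0) = 35.07, max(-7.123, 0) = 0
Node uu (S = 191.2): V_uu = e^(−0.05)·[0.1841·206.8750 + 0.8159·101.6875] = 115.1516
Node ud (S = 121.1): V_ud = e^(−0.05)·[0.1841·101.6875 + 0.8159·35.0687] = 45.0266
Node dd (S = 76.71): V_dd = e^(−0.05)·[0.1841·35.0687 + 0.8159·0.0000] = 6.1423
Node u (S = 127.5): V_u = e^(−0.05)·[0.1841·115.1516 + 0.8159·45.0266] = 55.1130
Node d (S = 80.75): V_d = e^(−0.05)·[0.1841·45.0266 + 0.8159·6.1423] = 12.6533
Node 0 (S = 85): V_0 = e^(−0.05)·[0.1841·55.1130 + 0.8159·12.6533] = 19.4729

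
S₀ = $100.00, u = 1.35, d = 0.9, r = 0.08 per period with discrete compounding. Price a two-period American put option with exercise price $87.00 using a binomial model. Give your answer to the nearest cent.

$1.85

Risk-neutral probability p = (1 + 0.08 − 0.9)/(1.35 − 0.9) = 0.1800/0.4500 = 0.4000
Terminal stock prices: S_uu = 182.3, S_ud = 121.5, S_dd = 81
Terminal payoffs (K − S): max(-95.25, 0) = 0, max(-34.5, 0) = 0, max(6, 0) = 6
Node u (S = 135): continuation = 1/1.08·[0.4000·0.0000 + 0.6000·0.0000] = 0.0000; exercise value = 0.0000 ≤ continuation, so V_u = 0.0000
Node d (S = 90): continuation = 1/1.08·[0.4000·0.0000 + 0.6000·6.0000] = 3.3333; exercise value = 0.0000 ≤ continuation, so V_d = 3.3333
Node 0 (S = 100): continuation = 1/1.08·[0.4000·0.0000 + 0.6000·3.3333] = 1.8519; exercise value = 0.0000 ≤ continuation, so V_0 = 1.8519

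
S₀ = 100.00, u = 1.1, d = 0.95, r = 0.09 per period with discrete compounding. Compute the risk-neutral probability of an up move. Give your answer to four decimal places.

Risk-neutral probability p = (1 + 0.09 − 0.95)/(1.1 − 0.95) = 0.1400/0.1500 = 0.9333

p = 0.9333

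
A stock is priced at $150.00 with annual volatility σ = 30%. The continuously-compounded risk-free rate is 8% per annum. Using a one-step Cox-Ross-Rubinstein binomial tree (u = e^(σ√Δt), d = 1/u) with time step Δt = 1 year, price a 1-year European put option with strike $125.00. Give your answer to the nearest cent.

$5.61

CRR parameters: u = e^(σ√Δt) = e^(0.3·√1) = 1.3499, d = 1/u = 0.7408
Per-period rate: rΔt = 0.08·1 = 0.08, so R = e^0.08 = 1.0833
Risk-neutral probability p = (e^0.08 − 0.7408)/(1.3499 − 0.7408) = 0.3425/0.6090 = 0.5623
Terminal stock prices: S_u = 202.5, S_d = 111.1
Terminal payoffs (K − S): max(-77.48, 0) = 0, max(13.88, 0) = 13.88
Node 0 (S = 150): V_0 = e^(−0.08)·[0.5623·0.0000 + 0.4377·13.8773] = 5.6070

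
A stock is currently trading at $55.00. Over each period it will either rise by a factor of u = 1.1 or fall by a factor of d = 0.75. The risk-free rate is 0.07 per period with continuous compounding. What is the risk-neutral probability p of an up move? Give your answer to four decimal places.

Risk-neutral probability p = (e^0.07 − 0.75)/(1.1 − 0.75) = 0.3225/0.3500 = 0.9215

p = 0.9215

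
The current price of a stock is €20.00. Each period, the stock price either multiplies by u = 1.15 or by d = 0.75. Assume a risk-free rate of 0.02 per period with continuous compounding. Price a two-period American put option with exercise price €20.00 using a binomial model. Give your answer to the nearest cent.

€2.17

Risk-neutral probability p = (e^0.02 − 0.75)/(1.15 − 0.75) = 0.2702/0.4000 = 0.6755
Terminal stock prices: S_uu = 26.45, S_ud = 17.25, S_dd = 11.25
Terminal payoffs (K − S): max(-6.45, 0) = 0, max(2.75, 0) = 2.75, max(8.75, 0) = 8.75
Node u (S = 23): continuation = e^(−0.02)·[0.6755·0.0000 + 0.3245·2.7500] = 0.8747; exercise value = 0.0000 ≤ continuation, so V_u = 0.8747
Node d (S = 15): continuation = e^(−0.02)·[0.6755·2.7500 + 0.3245·8.7500] = 4.6040; exercise value = 5.0000 > continuation, so V_d = 5.0000 (exercise)
Node 0 (S = 20): continuation = e^(−0.02)·[0.6755·0.8747 + 0.3245·5.0000] = 2.1695; exercise value = 0.0000 ≤ continuation, so V_0 = 2.1695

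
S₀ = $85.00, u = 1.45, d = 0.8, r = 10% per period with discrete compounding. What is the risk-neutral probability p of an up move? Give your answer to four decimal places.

Risk-neutral probability p = (1 + 0.1 − 0.8)/(1.45 − 0.8) = 0.3000/0.6500 = 0.4615

p = 0.4615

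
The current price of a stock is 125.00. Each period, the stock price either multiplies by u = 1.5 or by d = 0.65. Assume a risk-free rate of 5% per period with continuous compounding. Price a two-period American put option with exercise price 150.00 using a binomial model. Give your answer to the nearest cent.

Risk-neutral probability p = (e^0.05 − 0.65)/(1.5 − 0.65) = 0.4013/0.8500 = 0.4721
Terminal stock prices: S_uu = 281.2, S_ud = 121.9, S_dd = 52.81
Terminal payoffs (K − S): max(-131.2, 0) = 0, max(28.12, 0) = 28.12, max(97.19, 0) = 97.19
Node u (S = 187.5): continuation = e^(−0.05)·[0.4721·0.0000 + 0.5279·28.1250] = 14.1235; exercise value = 0.0000 ≤ continuation, so V_u = 14.1235
Node d (S = 81.25): continuation = e^(−0.05)·[0.4721·28.1250 + 0.5279·97.1875] = 61.4344; exercise value = 68.7500 > continuation, so V_d = 68.7500 (exercise)
Node 0 (S = 125): continuation = e^(−0.05)·[0.4721·14.1235 + 0.5279·68.7500] = 40.8665; exercise value = 25.0000 ≤ continuation, so V_0 = 40.8665

40.87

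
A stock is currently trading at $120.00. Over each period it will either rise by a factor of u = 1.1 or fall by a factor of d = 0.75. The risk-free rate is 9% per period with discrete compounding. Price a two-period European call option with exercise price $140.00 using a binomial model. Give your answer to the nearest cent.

$4.13

Risk-neutral probability p = (1 + 0.09 − 0.75)/(1.1 − 0.75) = 0.3400/0.3500 = 0.9714
Terminal stock prices: S_uu = 145.2, S_ud = 99, S_dd = 67.5
Terminal payoffs (S − K): max(5.2, 0) = 5.2, max(-41, 0) = 0, max(-72.5, 0) = 0
Node u (S = 132): V_u = 1/1.09·[0.9714·5.2000 + 0.0286·0.0000] = 4.6343
Node d (S = 90): V_d = 1/1.09·[0.9714·0.0000 + 0.0286·0.0000] = 0.0000
Node 0 (S = 120): V_0 = 1/1.09·[0.9714·4.6343 + 0.0286·0.0000] = 4.1302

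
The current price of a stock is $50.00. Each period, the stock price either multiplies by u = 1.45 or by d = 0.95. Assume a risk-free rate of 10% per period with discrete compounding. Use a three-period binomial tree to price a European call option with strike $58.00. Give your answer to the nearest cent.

$10.32

Risk-neutral probability p = (1 + 0.1 − 0.95)/(1.45 − 0.95) = 0.1500/0.5000 = 0.3000
Terminal stock prices: S_uuu = 152.4, S_uud = 99.87, S_udd = 65.43, S_ddd = 42.87
Terminal payoffs (S − K): max(94.43, 0) = 94.43, max(41.87, 0) = 41.87, max(7.431, 0) = 7.431, max(-15.13, 0) = 0
Node uu (S = 105.1): V_uu = 1/1.1·[0.3000·94.4313 + 0.7000·41.8687] = 52.3977
Node ud (S = 68.88): V_ud = 1/1.1·[0.3000·41.8687 + 0.7000·7.4312] = 16.1477
Node dd (S = 45.12): V_dd = 1/1.1·[0.3000·7.4312 + 0.7000·0.0000] = 2.0267
Node u (S = 72.5): V_u = 1/1.1·[0.3000·52.3977 + 0.7000·16.1477] = 24.5661
Node d (S = 47.5): V_d = 1/1.1·[0.3000·16.1477 + 0.7000·2.0267] = 5.6936
Node 0 (S = 50): V_0 = 1/1.1·[0.3000·24.5661 + 0.7000·5.6936] = 10.3231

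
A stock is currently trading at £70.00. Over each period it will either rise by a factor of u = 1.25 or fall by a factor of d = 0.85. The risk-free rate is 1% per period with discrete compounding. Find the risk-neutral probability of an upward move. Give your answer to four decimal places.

p = 0.4000

Risk-neutral probability p = (1 + 0.01 − 0.85)/(1.25 − 0.85) = 0.1600/0.4000 = 0.4000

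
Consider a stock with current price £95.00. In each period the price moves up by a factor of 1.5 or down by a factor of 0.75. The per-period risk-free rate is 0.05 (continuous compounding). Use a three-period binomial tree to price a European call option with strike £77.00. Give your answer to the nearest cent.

£35.53

Risk-neutral probability p = (e^0.05 − 0.75)/(1.5 − 0.75) = 0.3013/0.7500 = 0.4017
Terminal stock prices: S_uuu = 320.6, S_uud = 160.3, S_udd = 80.16, S_ddd = 40.08
Terminal payoffs (S − K): max(243.6, 0) = 243.6, max(83.31, 0) = 83.31, max(3.156, 0) = 3.156, max(-36.92, 0) = 0
Node uu (S = 213.8): V_uu = e^(−0.05)·[0.4017·243.6250 + 0.5983·83.3125] = 140.5053
Node ud (S = 106.9): V_ud = e^(−0.05)·[0.4017·83.3125 + 0.5983·3.1562] = 33.6303
Node dd (S = 53.44): V_dd = e^(−0.05)·[0.4017·3.1562 + 0.5983·0.0000] = 1.2060
Node u (S = 142.5): V_u = e^(−0.05)·[0.4017·140.5053 + 0.5983·33.6303] = 72.8275
Node d (S = 71.25): V_d = e^(−0.05)·[0.4017·33.6303 + 0.5983·1.2060] = 13.5367
Node 0 (S = 95): V_0 = e^(−0.05)·[0.4017·72.8275 + 0.5983·13.5367] = 35.5317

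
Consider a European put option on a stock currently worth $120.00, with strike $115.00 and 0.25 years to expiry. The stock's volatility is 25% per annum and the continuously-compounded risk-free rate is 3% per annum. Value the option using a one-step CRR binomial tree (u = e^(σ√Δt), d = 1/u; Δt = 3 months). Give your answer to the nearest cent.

CRR parameters: u = e^(σ√Δt) = e^(0.25·√0.25) = 1.1331, d = 1/u = 0.8825
Per-period rate: rΔt = 0.03·0.25 = 0.0075, so R = e^0.0075 = 1.0075
Risk-neutral probability p = (e^0.0075 − 0.8825)/(1.1331 − 0.8825) = 0.1250/0.2507 = 0.4988
Terminal stock prices: S_u = 136, S_d = 105.9
Terminal payoffs (K − S): max(-20.98, 0) = 0, max(9.1, 0) = 9.1
Node 0 (S = 120): V_0 = e^(−0.0075)·[0.4988·0.0000 + 0.5012·9.1004] = 4.5268

$4.53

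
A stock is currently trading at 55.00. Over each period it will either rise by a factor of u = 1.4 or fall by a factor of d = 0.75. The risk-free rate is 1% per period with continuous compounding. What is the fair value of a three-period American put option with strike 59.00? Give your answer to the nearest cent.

Risk-neutral probability p = (e^0.01 − 0.75)/(1.4 − 0.75) = 0.2601/0.6500 = 0.4001
Terminal stock prices: S_uuu = 150.9, S_uud = 80.85, S_udd = 43.31, S_ddd = 23.2
Terminal payoffs (K − S): max(-91.92, 0) = 0, max(-21.85, 0) = 0, max(15.69, 0) = 15.69, max(35.8, 0) = 35.8
Node uu (S = 107.8): continuation = e^(−0.01)·[0.4001·0.0000 + 0.5999·0.0000] = 0.0000; exercise value = 0.0000 ≤ continuation, so V_uu = 0.0000
Node ud (S = 57.75): continuation = e^(−0.01)·[0.4001·0.0000 + 0.5999·15.6875] = 9.3176; exercise value = 1.2500 ≤ continuation, so V_ud = 9.3176
Node dd (S = 30.94): continuation = e^(−0.01)·[0.4001·15.6875 + 0.5999·35.7969] = 27.4754; exercise value = 28.0625 > continuation, so V_dd = 28.0625 (exercise)
Node u (S = 77): continuation = e^(−0.01)·[0.4001·0.0000 + 0.5999·9.3176] = 5.5342; exercise value = 0.0000 ≤ continuation, so V_u = 5.5342
Node d (S = 41.25): continuation = e^(−0.01)·[0.4001·9.3176 + 0.5999·28.0625] = 20.3585; exercise value = 17.7500 ≤ continuation, so V_d = 20.3585
Node 0 (S = 55): continuation = e^(−0.01)·[0.4001·5.5342 + 0.5999·20.3585] = 14.2841; exercise value = 4.0000 ≤ continuation, so V_0 = 14.2841

14.28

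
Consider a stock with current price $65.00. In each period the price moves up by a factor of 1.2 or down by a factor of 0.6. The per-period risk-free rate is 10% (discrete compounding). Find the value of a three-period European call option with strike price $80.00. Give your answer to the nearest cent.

Risk-neutral probability p = (1 + 0.1 − 0.6)/(1.2 − 0.6) = 0.5000/0.6000 = 0.8333
Terminal stock prices: S_uuu = 112.3, S_uud = 56.16, S_udd = 28.08, S_ddd = 14.04
Terminal payoffs (S − K): max(32.32, 0) = 32.32, max(-23.84, 0) = 0, max(-51.92, 0) = 0, max(-65.96, 0) = 0
Node uu (S = 93.6): V_uu = 1/1.1·[0.8333·32.3200 + 0.1667·0.0000] = 24.4848
Node ud (S = 46.8): V_ud = 1/1.1·[0.8333·0.0000 + 0.1667·0.0000] = 0.0000
Node dd (S = 23.4): V_dd = 1/1.1·[0.8333·0.0000 + 0.1667·0.0000] = 0.0000
Node u (S = 78): V_u = 1/1.1·[0.8333·24.4848 + 0.1667·0.0000] = 18.5491
Node d (S = 39): V_d = 1/1.1·[0.8333·0.0000 + 0.1667·0.0000] = 0.0000
Node 0 (S = 65): V_0 = 1/1.1·[0.8333·18.5491 + 0.1667·0.0000] = 14.0524

$14.05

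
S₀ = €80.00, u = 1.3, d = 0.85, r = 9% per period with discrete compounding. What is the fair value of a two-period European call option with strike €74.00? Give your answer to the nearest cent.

€20.69

Risk-neutral probability p = (1 + 0.09 − 0.85)/(1.3 − 0.85) = 0.2400/0.4500 = 0.5333
Terminal stock prices: S_uu = 135.2, S_ud = 88.4, S_dd = 57.8
Terminal payoffs (S − K): max(61.2, 0) = 61.2, max(14.4, 0) = 14.4, max(-16.2, 0) = 0
Node u (S = 104): V_u = 1/1.09·[0.5333·61.2000 + 0.4667·14.4000] = 36.1101
Node d (S = 68): V_d = 1/1.09·[0.5333·14.4000 + 0.4667·0.0000] = 7.0459
Node 0 (S = 80): V_0 = 1/1.09·[0.5333·36.1101 + 0.4667·7.0459] = 20.6851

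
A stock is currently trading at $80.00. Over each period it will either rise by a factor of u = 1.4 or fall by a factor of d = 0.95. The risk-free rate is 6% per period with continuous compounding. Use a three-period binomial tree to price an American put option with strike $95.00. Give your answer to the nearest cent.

Risk-neutral probability p = (e^0.06 − 0.95)/(1.4 − 0.95) = 0.1118/0.4500 = 0.2485
Terminal stock prices: S_uuu = 219.5, S_uud = 149, S_udd = 101.1, S_ddd = 68.59
Terminal payoffs (K − S): max(-124.5, 0) = 0, max(-53.96, 0) = 0, max(-6.08, 0) = 0, max(26.41, 0) = 26.41
Node uu (S = 156.8): continuation = e^(−0.06)·[0.2485·0.0000 + 0.7515·0.0000] = 0.0000; exercise value = 0.0000 ≤ continuation, so V_uu = 0.0000
Node ud (S = 106.4): continuation = e^(−0.06)·[0.2485·0.0000 + 0.7515·0.0000] = 0.0000; exercise value = 0.0000 ≤ continuation, so V_ud = 0.0000
Node dd (S = 72.2): continuation = e^(−0.06)·[0.2485·0.0000 + 0.7515·26.4100] = 18.6907; exercise value = 22.8000 > continuation, so V_dd = 22.8000 (exercise)
Node u (S = 112): continuation = e^(−0.06)·[0.2485·0.0000 + 0.7515·0.0000] = 0.0000; exercise value = 0.0000 ≤ continuation, so V_u = 0.0000
Node d (S = 76): continuation = e^(−0.06)·[0.2485·0.0000 + 0.7515·22.8000] = 16.1358; exercise value = 19.0000 > continuation, so V_d = 19.0000 (exercise)
Node 0 (S = 80): continuation = e^(−0.06)·[0.2485·0.0000 + 0.7515·19.0000] = 13.4465; exercise value = 15.0000 > continuation, so V_0 = 15.0000 (exercise)

$15.00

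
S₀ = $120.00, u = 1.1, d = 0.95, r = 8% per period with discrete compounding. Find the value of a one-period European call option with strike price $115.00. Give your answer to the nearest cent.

Risk-neutral probability p = (1 + 0.08 − 0.95)/(1.1 − 0.95) = 0.1300/0.1500 = 0.8667
Terminal stock prices: S_u = 132, S_d = 114
Terminal payoffs (S − K): max(17, 0) = 17, max(-1, 0) = 0
Node 0 (S = 120): V_0 = 1/1.08·[0.8667·17.0000 + 0.1333·0.0000] = 13.6420

$13.64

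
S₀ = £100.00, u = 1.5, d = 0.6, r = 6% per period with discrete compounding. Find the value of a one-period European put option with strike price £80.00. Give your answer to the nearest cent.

Risk-neutral probability p = (1 + 0.06 − 0.6)/(1.5 − 0.6) = 0.4600/0.9000 = 0.5111
Terminal stock prices: S_u = 150, S_d = 60
Terminal payoffs (K − S): max(-70, 0) = 0, max(20, 0) = 20
Node 0 (S = 100): V_0 = 1/1.06·[0.5111·0.0000 + 0.4889·20.0000] = 9.2243

£9.22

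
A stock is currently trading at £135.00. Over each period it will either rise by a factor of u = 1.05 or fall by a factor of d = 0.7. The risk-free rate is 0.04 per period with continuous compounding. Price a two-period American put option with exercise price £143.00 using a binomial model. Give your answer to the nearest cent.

Risk-neutral probability p = (e^0.04 − 0.7)/(1.05 − 0.7) = 0.3408/0.3500 = 0.9737
Terminal stock prices: S_uu = 148.8, S_ud = 99.22, S_dd = 66.15
Terminal payoffs (K − S): max(-5.838, 0) = 0, max(43.78, 0) = 43.78, max(76.85, 0) = 76.85
Node u (S = 141.8): continuation = e^(−0.04)·[0.9737·0.0000 + 0.0263·43.7750] = 1.1042; exercise value = 1.2500 > continuation, so V_u = 1.2500 (exercise)
Node d (S = 94.5): continuation = e^(−0.04)·[0.9737·43.7750 + 0.0263·76.8500] = 42.8929; exercise value = 48.5000 > continuation, so V_d = 48.5000 (exercise)
Node 0 (S = 135): continuation = e^(−0.04)·[0.9737·1.2500 + 0.0263·48.5000] = 2.3929; exercise value = 8.0000 > continuation, so V_0 = 8.0000 (exercise)

£8.00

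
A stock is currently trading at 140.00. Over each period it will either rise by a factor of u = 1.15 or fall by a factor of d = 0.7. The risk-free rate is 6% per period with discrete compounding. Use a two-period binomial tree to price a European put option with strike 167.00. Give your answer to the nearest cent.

18.97

Risk-neutral probability p = (1 + 0.06 − 0.7)/(1.15 − 0.7) = 0.3600/0.4500 = 0.8000
Terminal stock prices: S_uu = 185.1, S_ud = 112.7, S_dd = 68.6
Terminal payoffs (K − S): max(-18.15, 0) = 0, max(54.3, 0) = 54.3, max(98.4, 0) = 98.4
Node u (S = 161): V_u = 1/1.06·[0.8000·0.0000 + 0.2000·54.3000] = 10.2453
Node d (S = 98): V_d = 1/1.06·[0.8000·54.3000 + 0.2000·98.4000] = 59.5472
Node 0 (S = 140): V_0 = 1/1.06·[0.8000·10.2453 + 0.2000·59.5472] = 18.9676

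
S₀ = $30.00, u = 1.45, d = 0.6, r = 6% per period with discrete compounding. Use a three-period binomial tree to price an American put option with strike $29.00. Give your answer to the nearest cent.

Risk-neutral probability p = (1 + 0.06 − 0.6)/(1.45 − 0.6) = 0.4600/0.8500 = 0.5412
Terminal stock prices: S_uuu = 91.46, S_uud = 37.84, S_udd = 15.66, S_ddd = 6.48
Terminal payoffs (K − S): max(-62.46, 0) = 0, max(-8.845, 0) = 0, max(13.34, 0) = 13.34, max(22.52, 0) = 22.52
Node uu (S = 63.08): continuation = 1/1.06·[0.5412·0.0000 + 0.4588·0.0000] = 0.0000; exercise value = 0.0000 ≤ continuation, so V_uu = 0.0000
Node ud (S = 26.1): continuation = 1/1.06·[0.5412·0.0000 + 0.4588·13.3400] = 5.7743; exercise value = 2.9000 ≤ continuation, so V_ud = 5.7743
Node dd (S = 10.8): continuation = 1/1.06·[0.5412·13.3400 + 0.4588·22.5200] = 16.5585; exercise value = 18.2000 > continuation, so V_dd = 18.2000 (exercise)
Node u (S = 43.5): continuation = 1/1.06·[0.5412·0.0000 + 0.4588·5.7743] = 2.4994; exercise value = 0.0000 ≤ continuation, so V_u = 2.4994
Node d (S = 18): continuation = 1/1.06·[0.5412·5.7743 + 0.4588·18.2000] = 10.8259; exercise value = 11.0000 > continuation, so V_d = 11.0000 (exercise)
Node 0 (S = 30): continuation = 1/1.06·[0.5412·2.4994 + 0.4588·11.0000] = 6.0374; exercise value = 0.0000 ≤ continuation, so V_0 = 6.0374

$6.04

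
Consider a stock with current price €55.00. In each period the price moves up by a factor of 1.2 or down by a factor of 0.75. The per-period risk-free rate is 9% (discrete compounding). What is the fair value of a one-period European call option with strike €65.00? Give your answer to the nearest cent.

Risk-neutral probability p = (1 + 0.09 − 0.75)/(1.2 − 0.75) = 0.3400/0.4500 = 0.7556
Terminal stock prices: S_u = 66, S_d = 41.25
Terminal payoffs (S − K): max(1, 0) = 1, max(-23.75, 0) = 0
Node 0 (S = 55): V_0 = 1/1.09·[0.7556·1.0000 + 0.2444·0.0000] = 0.6932

€0.69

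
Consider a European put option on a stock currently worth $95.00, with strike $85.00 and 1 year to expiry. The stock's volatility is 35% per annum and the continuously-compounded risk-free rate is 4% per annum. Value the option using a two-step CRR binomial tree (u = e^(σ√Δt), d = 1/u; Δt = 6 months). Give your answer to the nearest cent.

CRR parameters: u = e^(σ√Δt) = e^(0.35·√0.5) = 1.2808, d = 1/u = 0.7808
Per-period rate: rΔt = 0.04·0.5 = 0.02, so R = e^0.02 = 1.0202
Risk-neutral probability p = (e^0.02 − 0.7808)/(1.2808 − 0.7808) = 0.2394/0.5000 = 0.4788
Terminal stock prices: S_uu = 155.8, S_ud = 95, S_dd = 57.91
Terminal payoffs (K − S): max(-70.84, 0) = 0, max(-10, 0) = 0, max(27.09, 0) = 27.09
Node u (S = 121.7): V_u = e^(−0.02)·[0.4788·0.0000 + 0.5212·0.0000] = 0.0000
Node d (S = 74.17): V_d = e^(−0.02)·[0.4788·0.0000 + 0.5212·27.0893] = 13.8383
Node 0 (S = 95): V_0 = e^(−0.02)·[0.4788·0.0000 + 0.5212·13.8383] = 7.0691

$7.07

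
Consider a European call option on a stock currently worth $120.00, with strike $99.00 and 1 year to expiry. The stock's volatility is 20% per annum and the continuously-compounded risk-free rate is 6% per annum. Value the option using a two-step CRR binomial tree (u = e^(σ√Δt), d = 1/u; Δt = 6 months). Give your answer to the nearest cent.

CRR parameters: u = e^(σ√Δt) = e^(0.2·√0.5) = 1.1519, d = 1/u = 0.8681
Per-period rate: rΔt = 0.06·0.5 = 0.03, so R = e^0.03 = 1.0305
Risk-neutral probability p = (e^0.03 − 0.8681)/(1.1519 − 0.8681) = 0.1623/0.2838 = 0.5720
Terminal stock prices: S_uu = 159.2, S_ud = 120, S_dd = 90.44
Terminal payoffs (S − K): max(60.23, 0) = 60.23, max(21, 0) = 21, max(-8.563, 0) = 0
Node u (S = 138.2): V_u = e^(−0.03)·[0.5720·60.2276 + 0.4280·21.0000] = 42.1551
Node d (S = 104.2): V_d = e^(−0.03)·[0.5720·21.0000 + 0.4280·0.0000] = 11.6574
Node 0 (S = 120): V_0 = e^(−0.03)·[0.5720·42.1551 + 0.4280·11.6574] = 28.2425

$28.24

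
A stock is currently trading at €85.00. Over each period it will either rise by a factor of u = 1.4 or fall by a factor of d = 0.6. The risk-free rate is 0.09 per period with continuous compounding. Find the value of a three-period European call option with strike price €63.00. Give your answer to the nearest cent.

€42.98

Risk-neutral probability p = (e^0.09 − 0.6)/(1.4 − 0.6) = 0.4942/0.8000 = 0.6177
Terminal stock prices: S_uuu = 233.2, S_uud = 99.96, S_udd = 42.84, S_ddd = 18.36
Terminal payoffs (S − K): max(170.2, 0) = 170.2, max(36.96, 0) = 36.96, max(-20.16, 0) = 0, max(-44.64, 0) = 0
Node uu (S = 166.6): V_uu = e^(−0.09)·[0.6177·170.2400 + 0.3823·36.9600] = 109.0223
Node ud (S = 71.4): V_ud = e^(−0.09)·[0.6177·36.9600 + 0.3823·0.0000] = 20.8658
Node dd (S = 30.6): V_dd = e^(−0.09)·[0.6177·0.0000 + 0.3823·0.0000] = 0.0000
Node u (S = 119): V_u = e^(−0.09)·[0.6177·109.0223 + 0.3823·20.8658] = 68.8388
Node d (S = 51): V_d = e^(−0.09)·[0.6177·20.8658 + 0.3823·0.0000] = 11.7798
Node 0 (S = 85): V_0 = e^(−0.09)·[0.6177·68.8388 + 0.3823·11.7798] = 42.9787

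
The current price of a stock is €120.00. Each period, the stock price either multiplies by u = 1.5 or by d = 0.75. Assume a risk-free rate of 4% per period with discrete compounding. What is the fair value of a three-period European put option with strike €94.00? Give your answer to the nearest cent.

€8.90

Risk-neutral probability p = (1 + 0.04 − 0.75)/(1.5 − 0.75) = 0.2900/0.7500 = 0.3867
Terminal stock prices: S_uuu = 405, S_uud = 202.5, S_udd = 101.2, S_ddd = 50.62
Terminal payoffs (K − S): max(-311, 0) = 0, max(-108.5, 0) = 0, max(-7.25, 0) = 0, max(43.38, 0) = 43.38
Node uu (S = 270): V_uu = 1/1.04·[0.3867·0.0000 + 0.6133·0.0000] = 0.0000
Node ud (S = 135): V_ud = 1/1.04·[0.3867·0.0000 + 0.6133·0.0000] = 0.0000
Node dd (S = 67.5): V_dd = 1/1.04·[0.3867·0.0000 + 0.6133·43.3750] = 25.5801
Node u (S = 180): V_u = 1/1.04·[0.3867·0.0000 + 0.6133·0.0000] = 0.0000
Node d (S = 90): V_d = 1/1.04·[0.3867·0.0000 + 0.6133·25.5801] = 15.0857
Node 0 (S = 120): V_0 = 1/1.04·[0.3867·0.0000 + 0.6133·15.0857] = 8.8967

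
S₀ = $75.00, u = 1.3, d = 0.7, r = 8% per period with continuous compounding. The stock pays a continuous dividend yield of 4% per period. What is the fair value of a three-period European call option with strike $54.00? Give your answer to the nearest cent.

$27.39

Per-period risk-free factor R = e^0.08 = 1.0833; dividend-adjusted growth = e^(0.08−0.04) = 1.0408.
Risk-neutral probability p = (1.0408 − 0.7)/(1.3 − 0.7) = 0.3408/0.6000 = 0.5680
Terminal stock prices: S_uuu = 164.8, S_uud = 88.73, S_udd = 47.77, S_ddd = 25.72
Terminal payoffs (S − K): max(110.8, 0) = 110.8, max(34.73, 0) = 34.73, max(-6.225, 0) = 0, max(-28.28, 0) = 0
Node uu (S = 126.8): V_uu = e^(−0.08)·[0.5680·110.7750 + 0.4320·34.7250] = 71.9318
Node ud (S = 68.25): V_ud = e^(−0.08)·[0.5680·34.7250 + 0.4320·0.0000] = 18.2079
Node dd (S = 36.75): V_dd = e^(−0.08)·[0.5680·0.0000 + 0.4320·0.0000] = 0.0000
Node u (S = 97.5): V_u = e^(−0.08)·[0.5680·71.9318 + 0.4320·18.2079] = 44.9780
Node d (S = 52.5): V_d = e^(−0.08)·[0.5680·18.2079 + 0.4320·0.0000] = 9.5473
Node 0 (S = 75): V_0 = e^(−0.08)·[0.5680·44.9780 + 0.4320·9.5473] = 27.3912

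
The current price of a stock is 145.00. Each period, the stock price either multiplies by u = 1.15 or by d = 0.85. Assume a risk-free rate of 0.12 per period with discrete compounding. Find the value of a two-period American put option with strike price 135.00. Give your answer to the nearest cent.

Risk-neutral probability p = (1 + 0.12 − 0.85)/(1.15 − 0.85) = 0.2700/0.3000 = 0.9000
Terminal stock prices: S_uu = 191.8, S_ud = 141.7, S_dd = 104.8
Terminal payoffs (K − S): max(-56.76, 0) = 0, max(-6.737, 0) = 0, max(30.24, 0) = 30.24
Node u (S = 166.8): continuation = 1/1.12·[0.9000·0.0000 + 0.1000·0.0000] = 0.0000; exercise value = 0.0000 ≤ continuation, so V_u = 0.0000
Node d (S = 123.2): continuation = 1/1.12·[0.9000·0.0000 + 0.1000·30.2375] = 2.6998; exercise value = 11.7500 > continuation, so V_d = 11.7500 (exercise)
Node 0 (S = 145): continuation = 1/1.12·[0.9000·0.0000 + 0.1000·11.7500] = 1.0491; exercise value = 0.0000 ≤ continuation, so V_0 = 1.0491

1.05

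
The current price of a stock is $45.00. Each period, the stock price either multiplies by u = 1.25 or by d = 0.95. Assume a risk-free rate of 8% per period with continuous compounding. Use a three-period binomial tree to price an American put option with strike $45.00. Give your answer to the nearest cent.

$1.15

Risk-neutral probability p = (e^0.08 − 0.95)/(1.25 − 0.95) = 0.1333/0.3000 = 0.4443
Terminal stock prices: S_uuu = 87.89, S_uud = 66.8, S_udd = 50.77, S_ddd = 38.58
Terminal payoffs (K − S): max(-42.89, 0) = 0, max(-21.8, 0) = 0, max(-5.766, 0) = 0, max(6.418, 0) = 6.418
Node uu (S = 70.31): continuation = e^(−0.08)·[0.4443·0.0000 + 0.5557·0.0000] = 0.0000; exercise value = 0.0000 ≤ continuation, so V_uu = 0.0000
Node ud (S = 53.44): continuation = e^(−0.08)·[0.4443·0.0000 + 0.5557·0.0000] = 0.0000; exercise value = 0.0000 ≤ continuation, so V_ud = 0.0000
Node dd (S = 40.61): continuation = e^(−0.08)·[0.4443·0.0000 + 0.5557·6.4181] = 3.2924; exercise value = 4.3875 > continuation, so V_dd = 4.3875 (exercise)
Node u (S = 56.25): continuation = e^(−0.08)·[0.4443·0.0000 + 0.5557·0.0000] = 0.0000; exercise value = 0.0000 ≤ continuation, so V_u = 0.0000
Node d (S = 42.75): continuation = e^(−0.08)·[0.4443·0.0000 + 0.5557·4.3875] = 2.2507; exercise value = 2.2500 ≤ continuation, so V_d = 2.2507
Node 0 (S = 45): continuation = e^(−0.08)·[0.4443·0.0000 + 0.5557·2.2507] = 1.1546; exercise value = 0.0000 ≤ continuation, so V_0 = 1.1546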